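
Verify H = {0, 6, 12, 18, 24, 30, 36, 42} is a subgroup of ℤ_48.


Subgroup test for H = {0, 6, 12, 18, 24, 30, 36, 42} in (ℤ_48, +):
(1) 0 ∈ H? Yes
(2) Closure: for all a,b ∈ H, (a+b) mod 48 ∈ H? Yes
(3) Inverses: for all a ∈ H, -a mod 48 ∈ H? Yes

Yes, H is a subgroup of ℤ_48


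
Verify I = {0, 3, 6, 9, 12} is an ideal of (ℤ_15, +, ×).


Check ideal conditions for I = {0, 3, 6, 9, 12} in ℤ_15:
(1) I is an additive subgroup? Yes
(2) For r ∈ ℤ_15 and a ∈ I: r·a ∈ I? Yes

Yes, I is an ideal of ℤ_15


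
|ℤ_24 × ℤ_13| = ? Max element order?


|ℤ_24 × ℤ_13| = 24 × 13 = 312
Max element order = lcm(24,13) = 312
Cyclic? Yes (gcd=1)

|ℤ_24×ℤ_13| = 312, max element order = 312


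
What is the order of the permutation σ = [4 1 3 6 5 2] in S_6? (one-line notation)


Cycle decomposition: (1 4 6 2)
Cycle lengths: 4
Order = lcm(4) = 4

ord(σ) = 4


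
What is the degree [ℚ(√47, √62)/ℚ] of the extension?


[ℚ(√47,√62):ℚ] = [ℚ(√47,√62):ℚ(√47)]·[ℚ(√47):ℚ] = 2·2 = 4

[ℚ(√47, √62)/ℚ] = 4


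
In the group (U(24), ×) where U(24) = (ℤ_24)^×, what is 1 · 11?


Operation: multiplication mod 24
1 · 11 = (a × b) mod 24 with a = 1, b = 11

1 · 11 = 11


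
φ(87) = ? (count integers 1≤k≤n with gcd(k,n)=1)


Factor n: 87 = 3 × 29
φ(n) = n · ∏(1 - 1/p) over distinct primes p | n
φ(87) = 87 · (1 - 1/3) · (1 - 1/29) = 56

φ(87) = 56


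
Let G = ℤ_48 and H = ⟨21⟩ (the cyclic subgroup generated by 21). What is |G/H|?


|⟨21⟩| = n / gcd(21, 48) = 48 / 3 = 16
H is normal (ℤ_48 is abelian).
|G/H| = |G| / |H| = 48 / 16 = 3

|G/H| = 3


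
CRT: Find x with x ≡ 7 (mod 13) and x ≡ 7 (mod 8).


m₁ = 13, m₂ = 8, gcd = 1, so CRT applies. M = m₁·m₂ = 104
Let M₁ = M/m₁ = 8, M₂ = M/m₂ = 13
Find y₁ ≡ M₁⁻¹ (mod m₁): 8⁻¹ ≡ 5 (mod 13)
Find y₂ ≡ M₂⁻¹ (mod m₂): 13⁻¹ ≡ 5 (mod 8)
x = a₁·M₁·y₁ + a₂·M₂·y₂ = 7·8·5 + 7·13·5 = 735
Reduce mod 104: x ≡ 7
Check: 7 mod 13 = 7 ✓, 7 mod 8 = 7 ✓

x ≡ 7 (mod 104)


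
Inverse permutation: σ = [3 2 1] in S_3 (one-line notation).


To find σ⁻¹, swap domain and range:
σ(1) = 3 → σ⁻¹(3) = 1
σ(2) = 2 → σ⁻¹(2) = 2
σ(3) = 1 → σ⁻¹(1) = 3

σ⁻¹ = [3 2 1]


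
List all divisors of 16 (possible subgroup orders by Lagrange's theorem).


Lagrange's theorem: |H| divides |G|
|G| = 16
Divisors of 16: 1, 2, 4, 8, 16

Possible subgroup orders: {1, 2, 4, 8, 16}


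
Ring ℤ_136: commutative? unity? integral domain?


ℤ_136 is a commutative ring with unity 1; 136 = 2×68 is composite, so 2·68 ≡ 0 gives zero divisors (not an integral domain)
Commutative: Yes
Integral domain: No
Has unity: Yes

ℤ_136: Commutative=Yes, Unity=Yes


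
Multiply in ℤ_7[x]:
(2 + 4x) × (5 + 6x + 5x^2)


Expand and collect like terms; reduce coefficients mod 7:
x^0: 2·5 = 10 ≡ 3 (mod 7)
x^1: 2·6 + 4·5 = 32 ≡ 4 (mod 7)
x^2: 2·5 + 4·6 = 34 ≡ 6 (mod 7)
x^3: 4·5 = 20 ≡ 6 (mod 7)
Result: 3 + 4x + 6x^2 + 6x^3

f · g = 3 + 4x + 6x^2 + 6x^3


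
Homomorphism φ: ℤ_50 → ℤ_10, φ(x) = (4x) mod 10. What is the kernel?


Kernel = preimage of identity
ker(φ) = {x ∈ ℤ_50 : 4x ≡ 0 (mod 10)}. Since 10 | 50, φ is well-defined. The kernel is the cyclic subgroup ⟨5⟩ of ℤ_50 (order 10), i.e. {0, 5, 10, 15, 20, 25, 30, 35, 40, 45}

ker(φ) = {0, 5, 10, 15, 20, 25, 30, 35, 40, 45}


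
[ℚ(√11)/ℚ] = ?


√11 has minimal polynomial x² - 11 (irreducible over ℚ since 11 is squarefree)

[ℚ(√11)/ℚ] = 2


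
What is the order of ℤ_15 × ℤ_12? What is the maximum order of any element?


|ℤ_15 × ℤ_12| = 15 × 12 = 180
Max element order = lcm(15,12) = 60
Cyclic? No (gcd=3)

|ℤ_15×ℤ_12| = 180, max element order = 60


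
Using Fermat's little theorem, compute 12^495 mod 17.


Fermat's little theorem: if p is prime and gcd(a,p)=1, then a^(p-1) ≡ 1 (mod p)
p = 17 is prime, gcd(12,17) = 1
Reduce exponent: 495 mod 16 = 15
So 12^495 ≡ 12^15 (mod 17)
12^15 mod 17 = 10

12^495 ≡ 10 (mod 17)


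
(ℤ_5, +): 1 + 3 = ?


Operation: addition mod 5
1 + 3 = (a + b) mod 5 with a = 1, b = 3

1 + 3 = 4


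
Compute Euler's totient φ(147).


Factor n: 147 = 3 × 7^2
φ(n) = n · ∏(1 - 1/p) over distinct primes p | n
φ(147) = 147 · (1 - 1/3) · (1 - 1/7) = 84

φ(147) = 84


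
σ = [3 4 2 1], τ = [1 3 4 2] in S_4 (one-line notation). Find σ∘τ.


σ∘τ: apply τ first, then σ
1 →τ 1 →σ 3
2 →τ 3 →σ 2
3 →τ 4 →σ 1
4 →τ 2 →σ 4

σ∘τ = [3 2 1 4]


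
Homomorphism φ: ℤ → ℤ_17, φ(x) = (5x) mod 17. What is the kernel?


Kernel = preimage of identity
ker(φ) = {x ∈ ℤ : 5x ≡ 0 (mod 17)}. gcd(5,17) = 1, so 5x ≡ 0 (mod 17) ⟺ x ≡ 0 (mod 17/1 = 17). Hence ker(φ) = 17ℤ

ker(φ) = 17ℤ


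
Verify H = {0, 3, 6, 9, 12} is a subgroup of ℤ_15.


Subgroup test for H = {0, 3, 6, 9, 12} in (ℤ_15, +):
(1) 0 ∈ H? Yes
(2) Closure: for all a,b ∈ H, (a+b) mod 15 ∈ H? Yes
(3) Inverses: for all a ∈ H, -a mod 15 ∈ H? Yes

Yes, H is a subgroup of ℤ_15


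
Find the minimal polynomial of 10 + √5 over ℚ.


Let α = 10 + √5. Then α - 10 = √5, so (α - 10)² = 5, giving α² - 20α + 95 = 0. Degree 2 and α ∉ ℚ, so this is the minimal polynomial.

Minimal polynomial: x² - 20x + 95


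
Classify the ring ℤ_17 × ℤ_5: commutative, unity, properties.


Direct product ring; commutative with unity (1,1); but (1,0)·(0,1) = (0,0) gives zero divisors, so not an integral domain
Commutative: Yes
Integral domain: No
Has unity: Yes

ℤ_17 × ℤ_5: Commutative=Yes, Unity=Yes


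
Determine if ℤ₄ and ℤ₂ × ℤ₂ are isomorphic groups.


Comparing ℤ₄ and ℤ₂ × ℤ₂:
ℤ₄ has an element of order 4; ℤ₂×ℤ₂ has exponent 2

No, ℤ₄ ≇ ℤ₂ × ℤ₂


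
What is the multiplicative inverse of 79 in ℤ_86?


Use the extended Euclidean algorithm to write 1 = 79·s + 86·t; then s mod 86 is the inverse.
Euclidean algorithm:
  79 = 0·86 + 79
  86 = 1·79 + 7
  79 = 11·7 + 2
  7 = 3·2 + 1
  2 = 2·1 + 0
gcd(79,86) = 1
Back-substitution gives: 79·(-37) + 86·(34) = 1
So 79⁻¹ ≡ -37 ≡ 49 (mod 86)
Check: 79 × 49 = 3871 ≡ 1 (mod 86) ✓

79⁻¹ ≡ 49 (mod 86)


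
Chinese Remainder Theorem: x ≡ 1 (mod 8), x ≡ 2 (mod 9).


m₁ = 8, m₂ = 9, gcd = 1, so CRT applies. M = m₁·m₂ = 72
Let M₁ = M/m₁ = 9, M₂ = M/m₂ = 8
Find y₁ ≡ M₁⁻¹ (mod m₁): 9⁻¹ ≡ 1 (mod 8)
Find y₂ ≡ M₂⁻¹ (mod m₂): 8⁻¹ ≡ 8 (mod 9)
x = a₁·M₁·y₁ + a₂·M₂·y₂ = 1·9·1 + 2·8·8 = 137
Reduce mod 72: x ≡ 65
Check: 65 mod 8 = 1 ✓, 65 mod 9 = 2 ✓

x ≡ 65 (mod 72)


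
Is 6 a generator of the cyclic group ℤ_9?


g generates ℤ_n iff gcd(g, n) = 1
gcd(6, 9) = 3
Since gcd = 3 ≠ 1, ⟨6⟩ has order 3 < 9, so 6 is not a generator.

No, 6 does not generate ℤ_9


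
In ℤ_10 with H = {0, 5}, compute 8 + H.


8 + H = {8 + h (mod 10) : h ∈ H}
8+0=8, 8+5=3
8 + H = {3, 8} = 3 + H

8 + H = {3, 8}


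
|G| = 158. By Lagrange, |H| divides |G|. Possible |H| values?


Lagrange's theorem: |H| divides |G|
|G| = 158
Divisors of 158: 1, 2, 79, 158

Possible subgroup orders: {1, 2, 79, 158}


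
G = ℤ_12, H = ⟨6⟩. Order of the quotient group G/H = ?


|⟨6⟩| = n / gcd(6, 12) = 12 / 6 = 2
H is normal (ℤ_12 is abelian).
|G/H| = |G| / |H| = 12 / 2 = 6

|G/H| = 6


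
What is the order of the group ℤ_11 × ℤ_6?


|A × B| = |A| · |B|
|ℤ_11 × ℤ_6| = 11 × 6 = 66

|ℤ_11 × ℤ_6| = 66


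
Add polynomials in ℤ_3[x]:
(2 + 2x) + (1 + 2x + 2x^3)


Add coefficients mod 3:
x^0: 2 + 1 = 0 (mod 3)
x^1: 2 + 2 = 1 (mod 3)
x^2: 0 + 0 = 0 (mod 3)
x^3: 0 + 2 = 2 (mod 3)
Result: x + 2x^3

f + g = x + 2x^3


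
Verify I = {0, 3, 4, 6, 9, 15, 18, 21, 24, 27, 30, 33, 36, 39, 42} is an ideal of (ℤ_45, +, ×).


Check ideal conditions for I = {0, 3, 4, 6, 9, 15, 18, 21, 24, 27, 30, 33, 36, 39, 42} in ℤ_45:
(1) I is an additive subgroup? No
(2) For r ∈ ℤ_45 and a ∈ I: r·a ∈ I? No  [counterexample: r=2, a=4, r·a mod 45 = 8 ∉ I]

No, I is not an ideal of ℤ_45


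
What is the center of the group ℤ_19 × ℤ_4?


Z(G) = {g ∈ G | gx = xg for all x ∈ G}
Direct product of abelian groups is abelian, so Z(G) = G

Z(ℤ_19 × ℤ_4) = ℤ_19 × ℤ_4


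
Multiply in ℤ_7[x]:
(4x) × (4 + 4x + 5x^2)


Expand and collect like terms; reduce coefficients mod 7:
x^0: 0·4 = 0 ≡ 0 (mod 7)
x^1: 0·4 + 4·4 = 16 ≡ 2 (mod 7)
x^2: 0·5 + 4·4 = 16 ≡ 2 (mod 7)
x^3: 4·5 = 20 ≡ 6 (mod 7)
Result: 2x + 2x^2 + 6x^3

f · g = 2x + 2x^2 + 6x^3


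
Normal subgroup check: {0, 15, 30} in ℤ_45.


H = {0, 15, 30} in ℤ_45
ℤ_45 is abelian; every subgroup of an abelian group is normal

Yes, normal subgroup


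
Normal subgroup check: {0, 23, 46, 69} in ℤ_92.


H = {0, 23, 46, 69} in ℤ_92
ℤ_92 is abelian; every subgroup of an abelian group is normal

Yes, normal subgroup


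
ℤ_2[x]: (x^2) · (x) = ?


Expand and collect like terms; reduce coefficients mod 2:
x^0: 0·0 = 0 ≡ 0 (mod 2)
x^1: 0·1 + 0·0 = 0 ≡ 0 (mod 2)
x^2: 0·1 + 1·0 = 0 ≡ 0 (mod 2)
x^3: 1·1 = 1 ≡ 1 (mod 2)
Result: x^3

f · g = x^3


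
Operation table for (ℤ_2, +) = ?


Elements: {0, 1}
Operation: addition mod 2
Entry (a, b) = (a + b) mod 2

Cayley table:
  | 0 | 1
0 | 0 | 1
1 | 1 | 0


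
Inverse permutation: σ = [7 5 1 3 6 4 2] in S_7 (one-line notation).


To find σ⁻¹, swap domain and range:
σ(1) = 7 → σ⁻¹(7) = 1
σ(2) = 5 → σ⁻¹(5) = 2
σ(3) = 1 → σ⁻¹(1) = 3
σ(4) = 3 → σ⁻¹(3) = 4
σ(5) = 6 → σ⁻¹(6) = 5
σ(6) = 4 → σ⁻¹(4) = 6
σ(7) = 2 → σ⁻¹(2) = 7

σ⁻¹ = [3 7 4 6 2 5 1]


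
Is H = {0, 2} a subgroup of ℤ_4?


Subgroup test for H = {0, 2} in (ℤ_4, +):
(1) 0 ∈ H? Yes
(2) Closure: for all a,b ∈ H, (a+b) mod 4 ∈ H? Yes
(3) Inverses: for all a ∈ H, -a mod 4 ∈ H? Yes

Yes, H is a subgroup of ℤ_4


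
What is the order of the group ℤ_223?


ℤ_n has n elements.

|ℤ_223| = 223


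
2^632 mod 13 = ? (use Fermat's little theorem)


Fermat's little theorem: if p is prime and gcd(a,p)=1, then a^(p-1) ≡ 1 (mod p)
p = 13 is prime, gcd(2,13) = 1
Reduce exponent: 632 mod 12 = 8
So 2^632 ≡ 2^8 (mod 13)
2^8 mod 13 = 9

2^632 ≡ 9 (mod 13)


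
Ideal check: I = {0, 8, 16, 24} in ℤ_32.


Check ideal conditions for I = {0, 8, 16, 24} in ℤ_32:
(1) I is an additive subgroup? Yes
(2) For r ∈ ℤ_32 and a ∈ I: r·a ∈ I? Yes

Yes, I is an ideal of ℤ_32


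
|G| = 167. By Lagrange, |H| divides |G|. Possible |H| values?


Lagrange's theorem: |H| divides |G|
|G| = 167
Divisors of 167: 1, 167

Possible subgroup orders: {1, 167}


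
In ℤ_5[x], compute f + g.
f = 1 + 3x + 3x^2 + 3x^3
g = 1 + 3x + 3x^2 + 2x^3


Add coefficients mod 5:
x^0: 1 + 1 = 2 (mod 5)
x^1: 3 + 3 = 1 (mod 5)
x^2: 3 + 3 = 1 (mod 5)
x^3: 3 + 2 = 0 (mod 5)
Result: 2 + x + x^2

f + g = 2 + x + x^2


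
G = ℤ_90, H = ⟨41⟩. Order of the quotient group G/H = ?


|⟨41⟩| = n / gcd(41, 90) = 90 / 1 = 90
H is normal (ℤ_90 is abelian).
|G/H| = |G| / |H| = 90 / 90 = 1

|G/H| = 1


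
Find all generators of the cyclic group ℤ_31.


g generates ℤ_n iff gcd(g,n) = 1
Prime factors of 31: 31
Generators are g ∈ {1,...,30} not divisible by any of these primes.
Generators: {1, 2, 3, 4, 5, 6, 7, 8, 9, 10, 11, 12, 13, 14, 15, 16, 17, 18, 19, 20, 21, 22, 23, 24, 25, 26, 27, 28, 29, 30}
Number of generators = φ(31) = 30

Generators of ℤ_31 = {1, 2, 3, 4, 5, 6, 7, 8, 9, 10, 11, 12, 13, 14, 15, 16, 17, 18, 19, 20, 21, 22, 23, 24, 25, 26, 27, 28, 29, 30}


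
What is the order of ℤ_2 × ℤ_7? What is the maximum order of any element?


|ℤ_2 × ℤ_7| = 2 × 7 = 14
Max element order = lcm(2,7) = 14
Cyclic? Yes (gcd=1)

|ℤ_2×ℤ_7| = 14, max element order = 14


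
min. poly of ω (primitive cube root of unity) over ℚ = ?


ω satisfies x² + x + 1 = 0 (the cyclotomic polynomial Φ₃)

Minimal polynomial: x² + x + 1


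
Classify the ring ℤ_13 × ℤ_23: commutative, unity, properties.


Direct product ring; commutative with unity (1,1); but (1,0)·(0,1) = (0,0) gives zero divisors, so not an integral domain
Commutative: Yes
Integral domain: No
Has unity: Yes

ℤ_13 × ℤ_23: Commutative=Yes, Unity=Yes


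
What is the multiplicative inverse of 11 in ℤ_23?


Use the extended Euclidean algorithm to write 1 = 11·s + 23·t; then s mod 23 is the inverse.
Euclidean algorithm:
  11 = 0·23 + 11
  23 = 2·11 + 1
  11 = 11·1 + 0
gcd(11,23) = 1
Back-substitution gives: 11·(-2) + 23·(1) = 1
So 11⁻¹ ≡ -2 ≡ 21 (mod 23)
Check: 11 × 21 = 231 ≡ 1 (mod 23) ✓

11⁻¹ ≡ 21 (mod 23)


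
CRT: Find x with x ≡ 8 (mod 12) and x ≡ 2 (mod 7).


m₁ = 12, m₂ = 7, gcd = 1, so CRT applies. M = m₁·m₂ = 84
Let M₁ = M/m₁ = 7, M₂ = M/m₂ = 12
Find y₁ ≡ M₁⁻¹ (mod m₁): 7⁻¹ ≡ 7 (mod 12)
Find y₂ ≡ M₂⁻¹ (mod m₂): 12⁻¹ ≡ 3 (mod 7)
x = a₁·M₁·y₁ + a₂·M₂·y₂ = 8·7·7 + 2·12·3 = 464
Reduce mod 84: x ≡ 44
Check: 44 mod 12 = 8 ✓, 44 mod 7 = 2 ✓

x ≡ 44 (mod 84)


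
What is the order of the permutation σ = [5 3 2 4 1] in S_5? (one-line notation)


Cycle decomposition: (1 5) (2 3)
Cycle lengths: 2, 2
Order = lcm(2, 2) = 2

ord(σ) = 2


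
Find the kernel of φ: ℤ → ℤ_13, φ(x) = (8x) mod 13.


Kernel = preimage of identity
ker(φ) = {x ∈ ℤ : 8x ≡ 0 (mod 13)}. gcd(8,13) = 1, so 8x ≡ 0 (mod 13) ⟺ x ≡ 0 (mod 13/1 = 13). Hence ker(φ) = 13ℤ

ker(φ) = 13ℤ


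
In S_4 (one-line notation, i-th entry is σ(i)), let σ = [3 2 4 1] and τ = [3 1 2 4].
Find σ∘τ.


σ∘τ: apply τ first, then σ
1 →τ 3 →σ 4
2 →τ 1 →σ 3
3 →τ 2 →σ 2
4 →τ 4 →σ 1

σ∘τ = [4 3 2 1]


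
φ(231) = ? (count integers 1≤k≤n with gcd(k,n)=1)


Factor n: 231 = 3 × 7 × 11
φ(n) = n · ∏(1 - 1/p) over distinct primes p | n
φ(231) = 231 · (1 - 1/3) · (1 - 1/7) · (1 - 1/11) = 120

φ(231) = 120


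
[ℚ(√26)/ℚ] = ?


√26 has minimal polynomial x² - 26 (irreducible over ℚ since 26 is squarefree)

[ℚ(√26)/ℚ] = 2


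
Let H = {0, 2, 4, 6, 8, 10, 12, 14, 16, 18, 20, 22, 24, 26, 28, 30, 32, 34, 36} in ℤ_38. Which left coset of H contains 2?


2 + H = {2 + h (mod 38) : h ∈ H}
2+0=2, 2+2=4, 2+4=6, 2+6=8, 2+8=10, 2+10=12, 2+12=14, 2+14=16, 2+16=18, 2+18=20, 2+20=22, 2+22=24, 2+24=26, 2+26=28, 2+28=30, 2+30=32, 2+32=34, 2+34=36, 2+36=0
2 + H = {0, 2, 4, 6, 8, 10, 12, 14, 16, 18, 20, 22, 24, 26, 28, 30, 32, 34, 36} = 0 + H

2 + H = {0, 2, 4, 6, 8, 10, 12, 14, 16, 18, 20, 22, 24, 26, 28, 30, 32, 34, 36}


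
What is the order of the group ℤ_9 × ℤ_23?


|A × B| = |A| · |B|
|ℤ_9 × ℤ_23| = 9 × 23 = 207

|ℤ_9 × ℤ_23| = 207


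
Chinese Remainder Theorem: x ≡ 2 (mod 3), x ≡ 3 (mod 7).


m₁ = 3, m₂ = 7, gcd = 1, so CRT applies. M = m₁·m₂ = 21
Let M₁ = M/m₁ = 7, M₂ = M/m₂ = 3
Find y₁ ≡ M₁⁻¹ (mod m₁): 7⁻¹ ≡ 1 (mod 3)
Find y₂ ≡ M₂⁻¹ (mod m₂): 3⁻¹ ≡ 5 (mod 7)
x = a₁·M₁·y₁ + a₂·M₂·y₂ = 2·7·1 + 3·3·5 = 59
Reduce mod 21: x ≡ 17
Check: 17 mod 3 = 2 ✓, 17 mod 7 = 3 ✓

x ≡ 17 (mod 21)


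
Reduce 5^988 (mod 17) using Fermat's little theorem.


Fermat's little theorem: if p is prime and gcd(a,p)=1, then a^(p-1) ≡ 1 (mod p)
p = 17 is prime, gcd(5,17) = 1
Reduce exponent: 988 mod 16 = 12
So 5^988 ≡ 5^12 (mod 17)
5^12 mod 17 = 4

5^988 ≡ 4 (mod 17)


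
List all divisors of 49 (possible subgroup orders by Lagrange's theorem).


Lagrange's theorem: |H| divides |G|
|G| = 49
Divisors of 49: 1, 7, 49

Possible subgroup orders: {1, 7, 49}


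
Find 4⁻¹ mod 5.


Use the extended Euclidean algorithm to write 1 = 4·s + 5·t; then s mod 5 is the inverse.
Euclidean algorithm:
  4 = 0·5 + 4
  5 = 1·4 + 1
  4 = 4·1 + 0
gcd(4,5) = 1
Back-substitution gives: 4·(-1) + 5·(1) = 1
So 4⁻¹ ≡ -1 ≡ 4 (mod 5)
Check: 4 × 4 = 16 ≡ 1 (mod 5) ✓

4⁻¹ ≡ 4 (mod 5)


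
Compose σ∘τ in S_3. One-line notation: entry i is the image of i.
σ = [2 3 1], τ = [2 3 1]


σ∘τ: apply τ first, then σ
1 →τ 2 →σ 3
2 →τ 3 →σ 1
3 →τ 1 →σ 2

σ∘τ = [3 1 2]


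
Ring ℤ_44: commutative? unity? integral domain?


ℤ_44 is a commutative ring with unity 1; 44 = 2×22 is composite, so 2·22 ≡ 0 gives zero divisors (not an integral domain)
Commutative: Yes
Integral domain: No
Has unity: Yes

ℤ_44: Commutative=Yes, Unity=Yes


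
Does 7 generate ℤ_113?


g generates ℤ_n iff gcd(g, n) = 1
gcd(7, 113) = 1
Since gcd = 1, 7 is a generator.

Yes, 7 generates ℤ_113


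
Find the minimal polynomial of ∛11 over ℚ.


∛11 satisfies x³ - 11 = 0, irreducible over ℚ (no rational root; 11 is not a perfect cube)

Minimal polynomial: x³ - 11


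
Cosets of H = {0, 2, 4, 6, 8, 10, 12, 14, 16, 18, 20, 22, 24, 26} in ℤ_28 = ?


H = {0, 2, 4, 6, 8, 10, 12, 14, 16, 18, 20, 22, 24, 26}, |H| = 14
Number of cosets = |G|/|H| = 28/14 = 2
0 + H = {0, 2, 4, 6, 8, 10, 12, 14, 16, 18, 20, 22, 24, 26}
1 + H = {1, 3, 5, 7, 9, 11, 13, 15, 17, 19, 21, 23, 25, 27}

Cosets: 0+H={0,2,4,6,8,10,12,14,16,18,20,22,24,26}; 1+H={1,3,5,7,9,11,13,15,17,19,21,23,25,27}


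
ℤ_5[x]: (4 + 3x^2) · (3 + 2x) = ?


Expand and collect like terms; reduce coefficients mod 5:
x^0: 4·3 = 12 ≡ 2 (mod 5)
x^1: 4·2 + 0·3 = 8 ≡ 3 (mod 5)
x^2: 0·2 + 3·3 = 9 ≡ 4 (mod 5)
x^3: 3·2 = 6 ≡ 1 (mod 5)
Result: 2 + 3x + 4x^2 + x^3

f · g = 2 + 3x + 4x^2 + x^3


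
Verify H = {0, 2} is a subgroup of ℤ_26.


Subgroup test for H = {0, 2} in (ℤ_26, +):
(1) 0 ∈ H? Yes
(2) Closure: for all a,b ∈ H, (a+b) mod 26 ∈ H? No  [counterexample: 2 + 2 = 4 ∉ H]
(3) Inverses: for all a ∈ H, -a mod 26 ∈ H? No

No, H is not a subgroup of ℤ_26


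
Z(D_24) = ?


Z(G) = {g ∈ G | gx = xg for all x ∈ G}
For even n, Z(D_n) = {e, r^(n/2)}: the 180° rotation r^12 commutes with every reflection and rotation

Z(D_24) = {e, r^12}


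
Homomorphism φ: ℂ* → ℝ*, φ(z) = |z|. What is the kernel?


Kernel = preimage of identity
ker(φ) = {z ∈ ℂ* | |z| = 1} = unit circle S¹

ker(φ) = S¹ (unit circle)


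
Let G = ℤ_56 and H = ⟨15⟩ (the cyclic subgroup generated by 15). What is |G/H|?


|⟨15⟩| = n / gcd(15, 56) = 56 / 1 = 56
H is normal (ℤ_56 is abelian).
|G/H| = |G| / |H| = 56 / 56 = 1

|G/H| = 1


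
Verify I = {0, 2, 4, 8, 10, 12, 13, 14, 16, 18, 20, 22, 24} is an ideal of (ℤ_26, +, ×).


Check ideal conditions for I = {0, 2, 4, 8, 10, 12, 13, 14, 16, 18, 20, 22, 24} in ℤ_26:
(1) I is an additive subgroup? No
(2) For r ∈ ℤ_26 and a ∈ I: r·a ∈ I? No  [counterexample: r=2, a=16, r·a mod 26 = 6 ∉ I]

No, I is not an ideal of ℤ_26


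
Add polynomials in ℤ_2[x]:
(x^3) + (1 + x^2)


Add coefficients mod 2:
x^0: 0 + 1 = 1 (mod 2)
x^1: 0 + 0 = 0 (mod 2)
x^2: 0 + 1 = 1 (mod 2)
x^3: 1 + 0 = 1 (mod 2)
Result: 1 + x^2 + x^3

f + g = 1 + x^2 + x^3


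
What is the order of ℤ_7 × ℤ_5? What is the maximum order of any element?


|ℤ_7 × ℤ_5| = 7 × 5 = 35
Max element order = lcm(7,5) = 35
Cyclic? Yes (gcd=1)

|ℤ_7×ℤ_5| = 35, max element order = 35


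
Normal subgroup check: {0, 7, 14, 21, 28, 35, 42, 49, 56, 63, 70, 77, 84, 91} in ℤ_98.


H = {0, 7, 14, 21, 28, 35, 42, 49, 56, 63, 70, 77, 84, 91} in ℤ_98
ℤ_98 is abelian; every subgroup of an abelian group is normal

Yes, normal subgroup


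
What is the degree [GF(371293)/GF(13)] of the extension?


GF(371293) = GF(13^5), so the extension degree is 5

[GF(371293)/GF(13)] = 5


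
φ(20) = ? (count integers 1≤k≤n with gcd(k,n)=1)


φ(n) = count of k ∈ {1,...,n} with gcd(k,n)=1
Coprimes to 20: {1, 3, 7, 9, 11, 13, 17, 19}
Count: 8

φ(20) = 8


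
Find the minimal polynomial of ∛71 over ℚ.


∛71 satisfies x³ - 71 = 0, irreducible over ℚ (no rational root; 71 is not a perfect cube)

Minimal polynomial: x³ - 71


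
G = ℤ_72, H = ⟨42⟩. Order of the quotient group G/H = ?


|⟨42⟩| = n / gcd(42, 72) = 72 / 6 = 12
H is normal (ℤ_72 is abelian).
|G/H| = |G| / |H| = 72 / 12 = 6

|G/H| = 6


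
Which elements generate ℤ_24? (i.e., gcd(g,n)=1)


g generates ℤ_n iff gcd(g,n) = 1
Prime factors of 24: 2, 3
Generators are g ∈ {1,...,23} not divisible by any of these primes.
Generators: {1, 5, 7, 11, 13, 17, 19, 23}
Number of generators = φ(24) = 8

Generators of ℤ_24 = {1, 5, 7, 11, 13, 17, 19, 23}


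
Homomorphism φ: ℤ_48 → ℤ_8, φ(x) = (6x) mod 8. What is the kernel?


Kernel = preimage of identity
ker(φ) = {x ∈ ℤ_48 : 6x ≡ 0 (mod 8)}. Since 8 | 48, φ is well-defined. The kernel is the cyclic subgroup ⟨4⟩ of ℤ_48 (order 12), i.e. {0, 4, 8, 12, 16, 20, 24, 28, 32, 36, 40, 44}

ker(φ) = {0, 4, 8, 12, 16, 20, 24, 28, 32, 36, 40, 44}


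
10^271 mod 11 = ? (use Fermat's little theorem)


Fermat's little theorem: if p is prime and gcd(a,p)=1, then a^(p-1) ≡ 1 (mod p)
p = 11 is prime, gcd(10,11) = 1
Reduce exponent: 271 mod 10 = 1
So 10^271 ≡ 10^1 (mod 11)
10^1 mod 11 = 10

10^271 ≡ 10 (mod 11)


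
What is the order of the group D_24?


|D_n| = 2n (n rotations and n reflections)
|D_24| = 2×24 = 48

|D_24| = 48


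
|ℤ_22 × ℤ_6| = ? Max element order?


|ℤ_22 × ℤ_6| = 22 × 6 = 132
Max element order = lcm(22,6) = 66
Cyclic? No (gcd=2)

|ℤ_22×ℤ_6| = 132, max element order = 66


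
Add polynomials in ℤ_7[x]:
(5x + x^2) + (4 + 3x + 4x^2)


Add coefficients mod 7:
x^0: 0 + 4 = 4 (mod 7)
x^1: 5 + 3 = 1 (mod 7)
x^2: 1 + 4 = 5 (mod 7)
Result: 4 + x + 5x^2

f + g = 4 + x + 5x^2


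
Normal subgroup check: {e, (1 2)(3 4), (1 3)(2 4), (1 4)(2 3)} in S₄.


H = {e, (1 2)(3 4), (1 3)(2 4), (1 4)(2 3)} in S₄
This is the Klein four-group V₄; it is normal in S₄ (it is a union of conjugacy classes)

Yes, normal subgroup


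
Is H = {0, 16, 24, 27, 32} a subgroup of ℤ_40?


Subgroup test for H = {0, 16, 24, 27, 32} in (ℤ_40, +):
(1) 0 ∈ H? Yes
(2) Closure: for all a,b ∈ H, (a+b) mod 40 ∈ H? No  [counterexample: 16 + 27 = 3 ∉ H]
(3) Inverses: for all a ∈ H, -a mod 40 ∈ H? No

No, H is not a subgroup of ℤ_40


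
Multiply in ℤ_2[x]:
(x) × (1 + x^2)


Expand and collect like terms; reduce coefficients mod 2:
x^0: 0·1 = 0 ≡ 0 (mod 2)
x^1: 0·0 + 1·1 = 1 ≡ 1 (mod 2)
x^2: 0·1 + 1·0 = 0 ≡ 0 (mod 2)
x^3: 1·1 = 1 ≡ 1 (mod 2)
Result: x + x^3

f · g = x + x^3


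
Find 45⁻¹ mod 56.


Use the extended Euclidean algorithm to write 1 = 45·s + 56·t; then s mod 56 is the inverse.
Euclidean algorithm:
  45 = 0·56 + 45
  56 = 1·45 + 11
  45 = 4·11 + 1
  11 = 11·1 + 0
gcd(45,56) = 1
Back-substitution gives: 45·(5) + 56·(-4) = 1
So 45⁻¹ ≡ 5 ≡ 5 (mod 56)
Check: 45 × 5 = 225 ≡ 1 (mod 56) ✓

45⁻¹ ≡ 5 (mod 56)


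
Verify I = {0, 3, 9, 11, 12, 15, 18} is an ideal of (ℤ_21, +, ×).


Check ideal conditions for I = {0, 3, 9, 11, 12, 15, 18} in ℤ_21:
(1) I is an additive subgroup? No
(2) For r ∈ ℤ_21 and a ∈ I: r·a ∈ I? No  [counterexample: r=2, a=3, r·a mod 21 = 6 ∉ I]

No, I is not an ideal of ℤ_21


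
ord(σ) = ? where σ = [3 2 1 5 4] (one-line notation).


Cycle decomposition: (1 3) (4 5)
Cycle lengths: 2, 2
Order = lcm(2, 2) = 2

ord(σ) = 2


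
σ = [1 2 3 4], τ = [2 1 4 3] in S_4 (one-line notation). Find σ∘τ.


σ∘τ: apply τ first, then σ
1 →τ 2 →σ 2
2 →τ 1 →σ 1
3 →τ 4 →σ 4
4 →τ 3 →σ 3

σ∘τ = [2 1 4 3]


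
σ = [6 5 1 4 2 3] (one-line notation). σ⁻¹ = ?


To find σ⁻¹, swap domain and range:
σ(1) = 6 → σ⁻¹(6) = 1
σ(2) = 5 → σ⁻¹(5) = 2
σ(3) = 1 → σ⁻¹(1) = 3
σ(4) = 4 → σ⁻¹(4) = 4
σ(5) = 2 → σ⁻¹(2) = 5
σ(6) = 3 → σ⁻¹(3) = 6

σ⁻¹ = [3 5 6 4 2 1]


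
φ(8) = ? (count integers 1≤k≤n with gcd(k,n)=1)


φ(n) = count of k ∈ {1,...,n} with gcd(k,n)=1
Coprimes to 8: {1, 3, 5, 7}
Count: 4

φ(8) = 4


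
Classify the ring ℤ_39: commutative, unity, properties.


ℤ_39 is a commutative ring with unity 1; 39 = 3×13 is composite, so 3·13 ≡ 0 gives zero divisors (not an integral domain)
Commutative: Yes
Integral domain: No
Has unity: Yes

ℤ_39: Commutative=Yes, Unity=Yes


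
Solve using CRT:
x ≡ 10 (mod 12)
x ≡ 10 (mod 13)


m₁ = 12, m₂ = 13, gcd = 1, so CRT applies. M = m₁·m₂ = 156
Let M₁ = M/m₁ = 13, M₂ = M/m₂ = 12
Find y₁ ≡ M₁⁻¹ (mod m₁): 13⁻¹ ≡ 1 (mod 12)
Find y₂ ≡ M₂⁻¹ (mod m₂): 12⁻¹ ≡ 12 (mod 13)
x = a₁·M₁·y₁ + a₂·M₂·y₂ = 10·13·1 + 10·12·12 = 1570
Reduce mod 156: x ≡ 10
Check: 10 mod 12 = 10 ✓, 10 mod 13 = 10 ✓

x ≡ 10 (mod 156)


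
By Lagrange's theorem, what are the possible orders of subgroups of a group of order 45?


Lagrange's theorem: |H| divides |G|
|G| = 45
Divisors of 45: 1, 3, 5, 9, 15, 45

Possible subgroup orders: {1, 3, 5, 9, 15, 45}


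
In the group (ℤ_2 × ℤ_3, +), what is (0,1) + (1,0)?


Operation: componentwise addition mod (2, 3)
(0,1) + (1,0) = ((a₁+b₁) mod 2, (a₂+b₂) mod 3) with a = (0,1), b = (1,0)

(0,1) + (1,0) = (1,1)


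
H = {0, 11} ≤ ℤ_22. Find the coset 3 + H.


3 + H = {3 + h (mod 22) : h ∈ H}
3+0=3, 3+11=14

3 + H = {3, 14}


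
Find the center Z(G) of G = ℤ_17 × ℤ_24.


Z(G) = {g ∈ G | gx = xg for all x ∈ G}
Direct product of abelian groups is abelian, so Z(G) = G

Z(ℤ_17 × ℤ_24) = ℤ_17 × ℤ_24


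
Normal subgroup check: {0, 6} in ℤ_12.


H = {0, 6} in ℤ_12
ℤ_12 is abelian; every subgroup of an abelian group is normal

Yes, normal subgroup


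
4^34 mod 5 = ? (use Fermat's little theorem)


Fermat's little theorem: if p is prime and gcd(a,p)=1, then a^(p-1) ≡ 1 (mod p)
p = 5 is prime, gcd(4,5) = 1
Reduce exponent: 34 mod 4 = 2
So 4^34 ≡ 4^2 (mod 5)
4^2 mod 5 = 1

4^34 ≡ 1 (mod 5)


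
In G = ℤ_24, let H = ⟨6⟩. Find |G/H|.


|⟨6⟩| = n / gcd(6, 24) = 24 / 6 = 4
H is normal (ℤ_24 is abelian).
|G/H| = |G| / |H| = 24 / 4 = 6

|G/H| = 6


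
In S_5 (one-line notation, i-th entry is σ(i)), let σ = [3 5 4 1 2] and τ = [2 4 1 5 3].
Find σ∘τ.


σ∘τ: apply τ first, then σ
1 →τ 2 →σ 5
2 →τ 4 →σ 1
3 →τ 1 →σ 3
4 →τ 5 →σ 2
5 →τ 3 →σ 4

σ∘τ = [5 1 3 2 4]


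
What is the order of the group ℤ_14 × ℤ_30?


|A × B| = |A| · |B|
|ℤ_14 × ℤ_30| = 14 × 30 = 420

|ℤ_14 × ℤ_30| = 420


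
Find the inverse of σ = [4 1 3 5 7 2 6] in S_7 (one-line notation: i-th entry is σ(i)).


To find σ⁻¹, swap domain and range:
σ(1) = 4 → σ⁻¹(4) = 1
σ(2) = 1 → σ⁻¹(1) = 2
σ(3) = 3 → σ⁻¹(3) = 3
σ(4) = 5 → σ⁻¹(5) = 4
σ(5) = 7 → σ⁻¹(7) = 5
σ(6) = 2 → σ⁻¹(2) = 6
σ(7) = 6 → σ⁻¹(6) = 7

σ⁻¹ = [2 6 3 1 4 7 5]


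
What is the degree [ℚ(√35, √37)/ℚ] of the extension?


[ℚ(√35,√37):ℚ] = [ℚ(√35,√37):ℚ(√35)]·[ℚ(√35):ℚ] = 2·2 = 4

[ℚ(√35, √37)/ℚ] = 4


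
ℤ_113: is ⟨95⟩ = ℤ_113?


g generates ℤ_n iff gcd(g, n) = 1
gcd(95, 113) = 1
Since gcd = 1, 95 is a generator.

Yes, 95 generates ℤ_113


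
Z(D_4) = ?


Z(G) = {g ∈ G | gx = xg for all x ∈ G}
For even n, Z(D_n) = {e, r^(n/2)}: the 180° rotation r^2 commutes with every reflection and rotation

Z(D_4) = {e, r^2}


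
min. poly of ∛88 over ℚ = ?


∛88 satisfies x³ - 88 = 0, irreducible over ℚ (no rational root; 88 is not a perfect cube)

Minimal polynomial: x³ - 88


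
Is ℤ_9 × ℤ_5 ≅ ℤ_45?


Comparing ℤ_9 × ℤ_5 and ℤ_45:
gcd(9,5) = 1, so ℤ_9 × ℤ_5 ≅ ℤ_45 (CRT)

Yes, ℤ_9 × ℤ_5 ≅ ℤ_45


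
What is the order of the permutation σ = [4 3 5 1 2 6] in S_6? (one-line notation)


Cycle decomposition: (1 4) (2 3 5)
Cycle lengths: 2, 3
Order = lcm(2, 3) = 6

ord(σ) = 6


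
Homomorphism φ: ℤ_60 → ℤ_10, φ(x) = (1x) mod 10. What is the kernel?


Kernel = preimage of identity
ker(φ) = {x ∈ ℤ_60 : 1x ≡ 0 (mod 10)}. Since 10 | 60, φ is well-defined. The kernel is the cyclic subgroup ⟨10⟩ of ℤ_60 (order 6), i.e. {0, 10, 20, 30, 40, 50}

ker(φ) = {0, 10, 20, 30, 40, 50}


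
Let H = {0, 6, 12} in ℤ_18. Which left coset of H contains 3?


3 + H = {3 + h (mod 18) : h ∈ H}
3+0=3, 3+6=9, 3+12=15

3 + H = {3, 9, 15}


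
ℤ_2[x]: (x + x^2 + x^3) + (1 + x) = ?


Add coefficients mod 2:
x^0: 0 + 1 = 1 (mod 2)
x^1: 1 + 1 = 0 (mod 2)
x^2: 1 + 0 = 1 (mod 2)
x^3: 1 + 0 = 1 (mod 2)
Result: 1 + x^2 + x^3

f + g = 1 + x^2 + x^3


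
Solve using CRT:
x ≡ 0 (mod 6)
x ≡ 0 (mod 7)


m₁ = 6, m₂ = 7, gcd = 1, so CRT applies. M = m₁·m₂ = 42
Let M₁ = M/m₁ = 7, M₂ = M/m₂ = 6
Find y₁ ≡ M₁⁻¹ (mod m₁): 7⁻¹ ≡ 1 (mod 6)
Find y₂ ≡ M₂⁻¹ (mod m₂): 6⁻¹ ≡ 6 (mod 7)
x = a₁·M₁·y₁ + a₂·M₂·y₂ = 0·7·1 + 0·6·6 = 0
Reduce mod 42: x ≡ 0
Check: 0 mod 6 = 0 ✓, 0 mod 7 = 0 ✓

x ≡ 0 (mod 42)


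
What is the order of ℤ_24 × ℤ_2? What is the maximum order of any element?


|ℤ_24 × ℤ_2| = 24 × 2 = 48
Max element order = lcm(24,2) = 24
Cyclic? No (gcd=2)

|ℤ_24×ℤ_2| = 48, max element order = 24


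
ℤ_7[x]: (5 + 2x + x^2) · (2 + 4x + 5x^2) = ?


Expand and collect like terms; reduce coefficients mod 7:
x^0: 5·2 = 10 ≡ 3 (mod 7)
x^1: 5·4 + 2·2 = 24 ≡ 3 (mod 7)
x^2: 5·5 + 2·4 + 1·2 = 35 ≡ 0 (mod 7)
x^3: 2·5 + 1·4 = 14 ≡ 0 (mod 7)
x^4: 1·5 = 5 ≡ 5 (mod 7)
Result: 3 + 3x + 5x^4

f · g = 3 + 3x + 5x^4


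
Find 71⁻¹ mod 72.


Use the extended Euclidean algorithm to write 1 = 71·s + 72·t; then s mod 72 is the inverse.
Euclidean algorithm:
  71 = 0·72 + 71
  72 = 1·71 + 1
  71 = 71·1 + 0
gcd(71,72) = 1
Back-substitution gives: 71·(-1) + 72·(1) = 1
So 71⁻¹ ≡ -1 ≡ 71 (mod 72)
Check: 71 × 71 = 5041 ≡ 1 (mod 72) ✓

71⁻¹ ≡ 71 (mod 72)


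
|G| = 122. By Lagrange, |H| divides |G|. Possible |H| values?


Lagrange's theorem: |H| divides |G|
|G| = 122
Divisors of 122: 1, 2, 61, 122

Possible subgroup orders: {1, 2, 61, 122}


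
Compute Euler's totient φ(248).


Factor n: 248 = 2^3 × 31
φ(n) = n · ∏(1 - 1/p) over distinct primes p | n
φ(248) = 248 · (1 - 1/2) · (1 - 1/31) = 120

φ(248) = 120


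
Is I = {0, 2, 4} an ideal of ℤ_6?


Check ideal conditions for I = {0, 2, 4} in ℤ_6:
(1) I is an additive subgroup? Yes
(2) For r ∈ ℤ_6 and a ∈ I: r·a ∈ I? Yes

Yes, I is an ideal of ℤ_6


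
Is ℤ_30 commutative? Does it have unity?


ℤ_30 is a commutative ring with unity 1; 30 = 2×15 is composite, so 2·15 ≡ 0 gives zero divisors (not an integral domain)
Commutative: Yes
Integral domain: No
Has unity: Yes

ℤ_30: Commutative=Yes, Unity=Yes


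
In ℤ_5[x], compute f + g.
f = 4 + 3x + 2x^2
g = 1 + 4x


Add coefficients mod 5:
x^0: 4 + 1 = 0 (mod 5)
x^1: 3 + 4 = 2 (mod 5)
x^2: 2 + 0 = 2 (mod 5)
Result: 2x + 2x^2

f + g = 2x + 2x^2


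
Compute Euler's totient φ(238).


Factor n: 238 = 2 × 7 × 17
φ(n) = n · ∏(1 - 1/p) over distinct primes p | n
φ(238) = 238 · (1 - 1/2) · (1 - 1/7) · (1 - 1/17) = 96

φ(238) = 96


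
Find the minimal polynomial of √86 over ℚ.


√86 satisfies x² - 86 = 0, irreducible over ℚ since 86 is squarefree

Minimal polynomial: x² - 86


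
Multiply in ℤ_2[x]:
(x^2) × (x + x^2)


Expand and collect like terms; reduce coefficients mod 2:
x^0: 0·0 = 0 ≡ 0 (mod 2)
x^1: 0·1 + 0·0 = 0 ≡ 0 (mod 2)
x^2: 0·1 + 0·1 + 1·0 = 0 ≡ 0 (mod 2)
x^3: 0·1 + 1·1 = 1 ≡ 1 (mod 2)
x^4: 1·1 = 1 ≡ 1 (mod 2)
Result: x^3 + x^4

f · g = x^3 + x^4


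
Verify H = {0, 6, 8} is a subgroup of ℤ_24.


Subgroup test for H = {0, 6, 8} in (ℤ_24, +):
(1) 0 ∈ H? Yes
(2) Closure: for all a,b ∈ H, (a+b) mod 24 ∈ H? No  [counterexample: 6 + 6 = 12 ∉ H]
(3) Inverses: for all a ∈ H, -a mod 24 ∈ H? No

No, H is not a subgroup of ℤ_24


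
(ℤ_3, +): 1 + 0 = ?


Operation: addition mod 3
1 + 0 = (a + b) mod 3 with a = 1, b = 0

1 + 0 = 1


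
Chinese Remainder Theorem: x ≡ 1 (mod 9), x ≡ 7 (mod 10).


m₁ = 9, m₂ = 10, gcd = 1, so CRT applies. M = m₁·m₂ = 90
Let M₁ = M/m₁ = 10, M₂ = M/m₂ = 9
Find y₁ ≡ M₁⁻¹ (mod m₁): 10⁻¹ ≡ 1 (mod 9)
Find y₂ ≡ M₂⁻¹ (mod m₂): 9⁻¹ ≡ 9 (mod 10)
x = a₁·M₁·y₁ + a₂·M₂·y₂ = 1·10·1 + 7·9·9 = 577
Reduce mod 90: x ≡ 37
Check: 37 mod 9 = 1 ✓, 37 mod 10 = 7 ✓

x ≡ 37 (mod 90)


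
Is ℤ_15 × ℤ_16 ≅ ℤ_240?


Comparing ℤ_15 × ℤ_16 and ℤ_240:
gcd(15,16) = 1, so ℤ_15 × ℤ_16 ≅ ℤ_240 (CRT)

Yes, ℤ_15 × ℤ_16 ≅ ℤ_240


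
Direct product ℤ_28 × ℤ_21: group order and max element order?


|ℤ_28 × ℤ_21| = 28 × 21 = 588
Max element order = lcm(28,21) = 84
Cyclic? No (gcd=7)

|ℤ_28×ℤ_21| = 588, max element order = 84


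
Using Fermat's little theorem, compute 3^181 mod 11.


Fermat's little theorem: if p is prime and gcd(a,p)=1, then a^(p-1) ≡ 1 (mod p)
p = 11 is prime, gcd(3,11) = 1
Reduce exponent: 181 mod 10 = 1
So 3^181 ≡ 3^1 (mod 11)
3^1 mod 11 = 3

3^181 ≡ 3 (mod 11)


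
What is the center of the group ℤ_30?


Z(G) = {g ∈ G | gx = xg for all x ∈ G}
ℤ_30 is abelian, so Z(G) = G

Z(ℤ_30) = ℤ_30


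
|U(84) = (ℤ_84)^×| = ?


U(n) is the group of units mod n; |U(n)| = φ(n)
|U(84)| = φ(84) = 24

|U(84) = (ℤ_84)^×| = 24


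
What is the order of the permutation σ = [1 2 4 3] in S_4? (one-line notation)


Cycle decomposition: (3 4)
Cycle lengths: 2
Order = lcm(2) = 2

ord(σ) = 2


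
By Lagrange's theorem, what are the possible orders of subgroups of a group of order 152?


Lagrange's theorem: |H| divides |G|
|G| = 152
Divisors of 152: 1, 2, 4, 8, 19, 38, 76, 152

Possible subgroup orders: {1, 2, 4, 8, 19, 38, 76, 152}


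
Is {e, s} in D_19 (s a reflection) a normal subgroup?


H = {e, s} in D_19 (s a reflection)
r·s·r⁻¹ = sr⁻² ≠ s for n ≥ 3, so {e, s} is not closed under conjugation

No, not a normal subgroup


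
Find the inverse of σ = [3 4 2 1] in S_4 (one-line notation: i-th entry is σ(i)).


To find σ⁻¹, swap domain and range:
σ(1) = 3 → σ⁻¹(3) = 1
σ(2) = 4 → σ⁻¹(4) = 2
σ(3) = 2 → σ⁻¹(2) = 3
σ(4) = 1 → σ⁻¹(1) = 4

σ⁻¹ = [4 3 1 2]


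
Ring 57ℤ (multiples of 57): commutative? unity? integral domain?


57ℤ is a commutative ring under +,× but has no multiplicative identity (1 ∉ 57ℤ); it has no zero divisors, but without unity it is not an integral domain
Commutative: Yes
Integral domain: No
Has unity: No

57ℤ (multiples of 57): Commutative=Yes, Unity=No


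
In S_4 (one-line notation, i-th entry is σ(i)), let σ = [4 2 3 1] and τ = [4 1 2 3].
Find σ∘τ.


σ∘τ: apply τ first, then σ
1 →τ 4 →σ 1
2 →τ 1 →σ 4
3 →τ 2 →σ 2
4 →τ 3 →σ 3

σ∘τ = [1 4 2 3]


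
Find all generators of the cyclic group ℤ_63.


g generates ℤ_n iff gcd(g,n) = 1
Prime factors of 63: 3, 7
Generators are g ∈ {1,...,62} not divisible by any of these primes.
Generators: {1, 2, 4, 5, 8, 10, 11, 13, 16, 17, 19, 20, 22, 23, 25, 26, 29, 31, 32, 34, 37, 38, 40, 41, 43, 44, 46, 47, 50, 52, 53, 55, 58, 59, 61, 62}
Number of generators = φ(63) = 36

Generators of ℤ_63 = {1, 2, 4, 5, 8, 10, 11, 13, 16, 17, 19, 20, 22, 23, 25, 26, 29, 31, 32, 34, 37, 38, 40, 41, 43, 44, 46, 47, 50, 52, 53, 55, 58, 59, 61, 62}


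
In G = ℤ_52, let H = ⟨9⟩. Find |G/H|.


|⟨9⟩| = n / gcd(9, 52) = 52 / 1 = 52
H is normal (ℤ_52 is abelian).
|G/H| = |G| / |H| = 52 / 52 = 1

|G/H| = 1


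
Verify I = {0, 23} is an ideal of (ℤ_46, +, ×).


Check ideal conditions for I = {0, 23} in ℤ_46:
(1) I is an additive subgroup? Yes
(2) For r ∈ ℤ_46 and a ∈ I: r·a ∈ I? Yes

Yes, I is an ideal of ℤ_46


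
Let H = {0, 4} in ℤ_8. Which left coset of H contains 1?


1 + H = {1 + h (mod 8) : h ∈ H}
1+0=1, 1+4=5

1 + H = {1, 5}


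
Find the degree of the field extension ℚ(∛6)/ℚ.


∛6 has minimal polynomial x³ - 6 (irreducible over ℚ since 6 is not a perfect cube)

[ℚ(∛6)/ℚ] = 3


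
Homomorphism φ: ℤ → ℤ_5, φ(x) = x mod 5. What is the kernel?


Kernel = preimage of identity
ker(φ) = {x ∈ ℤ : x ≡ 0 (mod 5)} = 5ℤ = {0, ±5, ±10, ...}

ker(φ) = 5ℤ


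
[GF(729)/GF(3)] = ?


GF(729) = GF(3^6), so the extension degree is 6

[GF(729)/GF(3)] = 6


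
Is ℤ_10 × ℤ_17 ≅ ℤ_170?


Comparing ℤ_10 × ℤ_17 and ℤ_170:
gcd(10,17) = 1, so ℤ_10 × ℤ_17 ≅ ℤ_170 (CRT)

Yes, ℤ_10 × ℤ_17 ≅ ℤ_170


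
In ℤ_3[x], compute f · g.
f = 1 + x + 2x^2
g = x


Expand and collect like terms; reduce coefficients mod 3:
x^0: 1·0 = 0 ≡ 0 (mod 3)
x^1: 1·1 + 1·0 = 1 ≡ 1 (mod 3)
x^2: 1·1 + 2·0 = 1 ≡ 1 (mod 3)
x^3: 2·1 = 2 ≡ 2 (mod 3)
Result: x + x^2 + 2x^3

f · g = x + x^2 + 2x^3


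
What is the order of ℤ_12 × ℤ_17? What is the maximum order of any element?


|ℤ_12 × ℤ_17| = 12 × 17 = 204
Max element order = lcm(12,17) = 204
Cyclic? Yes (gcd=1)

|ℤ_12×ℤ_17| = 204, max element order = 204


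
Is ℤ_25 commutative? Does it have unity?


ℤ_25 is a commutative ring with unity 1; 25 = 5×5 is composite, so 5·5 ≡ 0 gives zero divisors (not an integral domain)
Commutative: Yes
Integral domain: No
Has unity: Yes

ℤ_25: Commutative=Yes, Unity=Yes


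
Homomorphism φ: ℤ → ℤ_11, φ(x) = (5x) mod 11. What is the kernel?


Kernel = preimage of identity
ker(φ) = {x ∈ ℤ : 5x ≡ 0 (mod 11)}. gcd(5,11) = 1, so 5x ≡ 0 (mod 11) ⟺ x ≡ 0 (mod 11/1 = 11). Hence ker(φ) = 11ℤ

ker(φ) = 11ℤ


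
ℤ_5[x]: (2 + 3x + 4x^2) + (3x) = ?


Add coefficients mod 5:
x^0: 2 + 0 = 2 (mod 5)
x^1: 3 + 3 = 1 (mod 5)
x^2: 4 + 0 = 4 (mod 5)
Result: 2 + x + 4x^2

f + g = 2 + x + 4x^2


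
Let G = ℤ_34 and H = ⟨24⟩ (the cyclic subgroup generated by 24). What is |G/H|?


|⟨24⟩| = n / gcd(24, 34) = 34 / 2 = 17
H is normal (ℤ_34 is abelian).
|G/H| = |G| / |H| = 34 / 17 = 2

|G/H| = 2


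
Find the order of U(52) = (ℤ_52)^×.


U(n) is the group of units mod n; |U(n)| = φ(n)
|U(52)| = φ(52) = 24

|U(52) = (ℤ_52)^×| = 24


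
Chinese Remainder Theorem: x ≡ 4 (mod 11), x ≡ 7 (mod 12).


m₁ = 11, m₂ = 12, gcd = 1, so CRT applies. M = m₁·m₂ = 132
Let M₁ = M/m₁ = 12, M₂ = M/m₂ = 11
Find y₁ ≡ M₁⁻¹ (mod m₁): 12⁻¹ ≡ 1 (mod 11)
Find y₂ ≡ M₂⁻¹ (mod m₂): 11⁻¹ ≡ 11 (mod 12)
x = a₁·M₁·y₁ + a₂·M₂·y₂ = 4·12·1 + 7·11·11 = 895
Reduce mod 132: x ≡ 103
Check: 103 mod 11 = 4 ✓, 103 mod 12 = 7 ✓

x ≡ 103 (mod 132)


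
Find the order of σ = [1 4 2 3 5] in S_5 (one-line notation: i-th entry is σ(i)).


Cycle decomposition: (2 4 3)
Cycle lengths: 3
Order = lcm(3) = 3

ord(σ) = 3


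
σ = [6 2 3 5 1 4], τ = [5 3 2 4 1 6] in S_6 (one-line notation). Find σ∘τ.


σ∘τ: apply τ first, then σ
1 →τ 5 →σ 1
2 →τ 3 →σ 3
3 →τ 2 →σ 2
4 →τ 4 →σ 5
5 →τ 1 →σ 6
6 →τ 6 →σ 4

σ∘τ = [1 3 2 5 6 4]


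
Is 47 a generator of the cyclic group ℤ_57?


g generates ℤ_n iff gcd(g, n) = 1
gcd(47, 57) = 1
Since gcd = 1, 47 is a generator.

Yes, 47 generates ℤ_57
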